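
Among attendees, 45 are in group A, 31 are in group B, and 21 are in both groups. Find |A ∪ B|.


|A ∪ B| = |A| + |B| - |A ∩ B|
= 45 + 31 - 21
= 55

|A ∪ B| = 55


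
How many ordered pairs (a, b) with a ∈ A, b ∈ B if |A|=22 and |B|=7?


|A × B| = |A| × |B|
= 22 × 7
= 154

|A × B| = 154


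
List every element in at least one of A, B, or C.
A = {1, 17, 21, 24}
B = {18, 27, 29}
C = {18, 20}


A ∪ B = {1, 17, 18, 21, 24, 27, 29}
(A ∪ B) ∪ C = {1, 17, 18, 20, 21, 24, 27, 29}

A ∪ B ∪ C = {1, 17, 18, 20, 21, 24, 27, 29}


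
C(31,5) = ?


C(n,k) = n! / (k!(n-k)!)
C(31,5) = 31! / (5!26!)
= 169911

C(31,5) = 169911


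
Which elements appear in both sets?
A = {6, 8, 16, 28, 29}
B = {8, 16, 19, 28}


A ∩ B = elements in both A and B
A = {6, 8, 16, 28, 29}
B = {8, 16, 19, 28}
A ∩ B = {8, 16, 28}

A ∩ B = {8, 16, 28}


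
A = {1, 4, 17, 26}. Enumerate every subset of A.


|A| = 4, so |P(A)| = 2^4 = 16
Enumerate subsets by cardinality (0 to 4):
∅, {1}, {4}, {17}, {26}, {1, 4}, {1, 17}, {1, 26}, {4, 17}, {4, 26}, {17, 26}, {1, 4, 17}, {1, 4, 26}, {1, 17, 26}, {4, 17, 26}, {1, 4, 17, 26}

P(A) has 16 subsets: ∅, {1}, {4}, {17}, {26}, {1, 4}, {1, 17}, {1, 26}, {4, 17}, {4, 26}, {17, 26}, {1, 4, 17}, {1, 4, 26}, {1, 17, 26}, {4, 17, 26}, {1, 4, 17, 26}


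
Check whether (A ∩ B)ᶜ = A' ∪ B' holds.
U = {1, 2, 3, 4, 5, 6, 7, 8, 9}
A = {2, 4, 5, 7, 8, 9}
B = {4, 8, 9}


LHS: A ∩ B = {4, 8, 9}
(A ∩ B)' = U \ (A ∩ B) = {1, 2, 3, 5, 6, 7}
A' = {1, 3, 6}, B' = {1, 2, 3, 5, 6, 7}
Claimed RHS: A' ∪ B' = {1, 2, 3, 5, 6, 7}
Identity is VALID: LHS = RHS = {1, 2, 3, 5, 6, 7} ✓

Identity is valid. (A ∩ B)' = A' ∪ B' = {1, 2, 3, 5, 6, 7}


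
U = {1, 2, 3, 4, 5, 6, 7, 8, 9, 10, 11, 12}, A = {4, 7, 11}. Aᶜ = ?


Aᶜ = U \ A = elements in U but not in A
U = {1, 2, 3, 4, 5, 6, 7, 8, 9, 10, 11, 12}
A = {4, 7, 11}
Aᶜ = {1, 2, 3, 5, 6, 8, 9, 10, 12}

Aᶜ = {1, 2, 3, 5, 6, 8, 9, 10, 12}


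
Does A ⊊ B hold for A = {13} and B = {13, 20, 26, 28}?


A ⊂ B requires: A ⊆ B AND A ≠ B.
A ⊆ B? Yes
A = B? No
A ⊂ B: Yes (A is a proper subset of B)

Yes, A ⊂ B


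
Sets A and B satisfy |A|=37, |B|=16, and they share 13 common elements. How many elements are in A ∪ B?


|A ∪ B| = |A| + |B| - |A ∩ B|
= 37 + 16 - 13
= 40

|A ∪ B| = 40


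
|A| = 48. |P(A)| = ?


Number of subsets = 2^n
= 2^48
= 281474976710656

|P(A)| = 281474976710656


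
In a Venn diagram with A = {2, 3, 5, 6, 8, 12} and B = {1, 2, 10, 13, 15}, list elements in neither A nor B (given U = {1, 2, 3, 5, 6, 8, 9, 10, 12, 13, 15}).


A = {2, 3, 5, 6, 8, 12}
B = {1, 2, 10, 13, 15}
Region: in neither A nor B (given U = {1, 2, 3, 5, 6, 8, 9, 10, 12, 13, 15})
Elements: {9}

Elements in neither A nor B (given U = {1, 2, 3, 5, 6, 8, 9, 10, 12, 13, 15}): {9}


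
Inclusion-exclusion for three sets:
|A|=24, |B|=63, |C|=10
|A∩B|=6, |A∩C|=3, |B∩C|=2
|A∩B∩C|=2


|A∪B∪C| = |A|+|B|+|C| - |A∩B|-|A∩C|-|B∩C| + |A∩B∩C|
= 24+63+10 - 6-3-2 + 2
= 97 - 11 + 2
= 88

|A ∪ B ∪ C| = 88


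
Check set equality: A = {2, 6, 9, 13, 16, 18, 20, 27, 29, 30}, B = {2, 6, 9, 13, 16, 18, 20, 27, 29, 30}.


Two sets are equal iff they have exactly the same elements.
A = {2, 6, 9, 13, 16, 18, 20, 27, 29, 30}
B = {2, 6, 9, 13, 16, 18, 20, 27, 29, 30}
Same elements → A = B

Yes, A = B


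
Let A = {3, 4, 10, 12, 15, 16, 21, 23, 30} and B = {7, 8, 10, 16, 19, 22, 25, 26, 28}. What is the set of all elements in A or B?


A ∪ B = all elements in A or B (or both)
A = {3, 4, 10, 12, 15, 16, 21, 23, 30}
B = {7, 8, 10, 16, 19, 22, 25, 26, 28}
A ∪ B = {3, 4, 7, 8, 10, 12, 15, 16, 19, 21, 22, 23, 25, 26, 28, 30}

A ∪ B = {3, 4, 7, 8, 10, 12, 15, 16, 19, 21, 22, 23, 25, 26, 28, 30}


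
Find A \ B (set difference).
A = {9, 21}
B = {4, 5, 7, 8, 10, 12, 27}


A \ B = elements in A but not in B
A = {9, 21}
B = {4, 5, 7, 8, 10, 12, 27}
Remove from A any elements in B
A \ B = {9, 21}

A \ B = {9, 21}


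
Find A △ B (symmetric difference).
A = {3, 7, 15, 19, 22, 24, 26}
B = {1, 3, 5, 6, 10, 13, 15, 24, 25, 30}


A △ B = (A \ B) ∪ (B \ A) = elements in exactly one of A or B
A \ B = {7, 19, 22, 26}
B \ A = {1, 5, 6, 10, 13, 25, 30}
A △ B = {1, 5, 6, 7, 10, 13, 19, 22, 25, 26, 30}

A △ B = {1, 5, 6, 7, 10, 13, 19, 22, 25, 26, 30}


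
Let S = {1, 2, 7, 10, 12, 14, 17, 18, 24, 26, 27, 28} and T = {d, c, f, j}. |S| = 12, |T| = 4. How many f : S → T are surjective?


n = |S| = 12, k = |T| = 4. Surjections via inclusion-exclusion:
S(n,k) = Σ(-1)^i × C(k,i) × (k-i)^n, i=0 to k
i=0: (-1)^0×C(4,0)×4^12 = 16777216
i=1: (-1)^1×C(4,1)×3^12 = -2125764
i=2: (-1)^2×C(4,2)×2^12 = 24576
i=3: (-1)^3×C(4,3)×1^12 = -4
i=4: (-1)^4×C(4,4)×0^12 = 0
Total = 14676024

Number of surjections = 14676024


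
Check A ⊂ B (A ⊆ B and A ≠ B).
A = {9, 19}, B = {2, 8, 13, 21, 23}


A ⊂ B requires: A ⊆ B AND A ≠ B.
A ⊆ B? No
A ⊄ B, so A is not a proper subset.

No, A is not a proper subset of B


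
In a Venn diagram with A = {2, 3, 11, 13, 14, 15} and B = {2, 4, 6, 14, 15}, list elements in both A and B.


A = {2, 3, 11, 13, 14, 15}
B = {2, 4, 6, 14, 15}
Region: in both A and B
Elements: {2, 14, 15}

Elements in both A and B: {2, 14, 15}


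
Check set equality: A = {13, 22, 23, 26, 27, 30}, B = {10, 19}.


Two sets are equal iff they have exactly the same elements.
A = {13, 22, 23, 26, 27, 30}
B = {10, 19}
Differences: {10, 13, 19, 22, 23, 26, 27, 30}
A ≠ B

No, A ≠ B


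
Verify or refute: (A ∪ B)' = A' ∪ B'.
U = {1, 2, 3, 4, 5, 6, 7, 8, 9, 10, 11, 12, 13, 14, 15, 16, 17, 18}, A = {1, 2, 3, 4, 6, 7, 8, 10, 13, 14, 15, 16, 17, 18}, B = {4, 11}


LHS: A ∪ B = {1, 2, 3, 4, 6, 7, 8, 10, 11, 13, 14, 15, 16, 17, 18}
(A ∪ B)' = U \ (A ∪ B) = {5, 9, 12}
A' = {5, 9, 11, 12}, B' = {1, 2, 3, 5, 6, 7, 8, 9, 10, 12, 13, 14, 15, 16, 17, 18}
Claimed RHS: A' ∪ B' = {1, 2, 3, 5, 6, 7, 8, 9, 10, 11, 12, 13, 14, 15, 16, 17, 18}
Identity is INVALID: LHS = {5, 9, 12} but the RHS claimed here equals {1, 2, 3, 5, 6, 7, 8, 9, 10, 11, 12, 13, 14, 15, 16, 17, 18}. The correct form is (A ∪ B)' = A' ∩ B'.

Identity is invalid: (A ∪ B)' = {5, 9, 12} but A' ∪ B' = {1, 2, 3, 5, 6, 7, 8, 9, 10, 11, 12, 13, 14, 15, 16, 17, 18}. The correct De Morgan law is (A ∪ B)' = A' ∩ B'.


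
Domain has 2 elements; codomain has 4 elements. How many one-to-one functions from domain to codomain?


An injection sends each of |A| = 2 inputs to a distinct output in B.
# injections = |B|·(|B|-1)·…·(|B|-|A|+1) = 4! / (4 - 2)!
= 4 × 3
= 12

Number of injections = 12


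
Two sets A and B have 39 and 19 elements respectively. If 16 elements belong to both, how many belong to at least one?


|A ∪ B| = |A| + |B| - |A ∩ B|
= 39 + 19 - 16
= 42

|A ∪ B| = 42


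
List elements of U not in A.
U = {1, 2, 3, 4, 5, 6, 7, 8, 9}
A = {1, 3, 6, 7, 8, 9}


Aᶜ = U \ A = elements in U but not in A
U = {1, 2, 3, 4, 5, 6, 7, 8, 9}
A = {1, 3, 6, 7, 8, 9}
Aᶜ = {2, 4, 5}

Aᶜ = {2, 4, 5}


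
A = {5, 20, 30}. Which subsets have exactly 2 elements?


|A| = 3, so A has C(3,2) = 3 subsets of size 2.
Enumerate by choosing 2 elements from A at a time:
{5, 20}, {5, 30}, {20, 30}

2-element subsets (3 total): {5, 20}, {5, 30}, {20, 30}


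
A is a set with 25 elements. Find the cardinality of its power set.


Number of subsets = 2^n
= 2^25
= 33554432

|P(A)| = 33554432


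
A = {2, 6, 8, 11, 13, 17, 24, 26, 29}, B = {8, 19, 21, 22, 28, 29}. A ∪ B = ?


A ∪ B = all elements in A or B (or both)
A = {2, 6, 8, 11, 13, 17, 24, 26, 29}
B = {8, 19, 21, 22, 28, 29}
A ∪ B = {2, 6, 8, 11, 13, 17, 19, 21, 22, 24, 26, 28, 29}

A ∪ B = {2, 6, 8, 11, 13, 17, 19, 21, 22, 24, 26, 28, 29}


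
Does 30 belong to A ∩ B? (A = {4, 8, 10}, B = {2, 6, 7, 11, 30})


A = {4, 8, 10}, B = {2, 6, 7, 11, 30}
A ∩ B = elements in both A and B
A ∩ B = ∅
Checking if 30 ∈ A ∩ B
30 is not in A ∩ B → False

30 ∉ A ∩ B


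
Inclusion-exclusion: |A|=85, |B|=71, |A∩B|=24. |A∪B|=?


|A ∪ B| = |A| + |B| - |A ∩ B|
= 85 + 71 - 24
= 132

|A ∪ B| = 132


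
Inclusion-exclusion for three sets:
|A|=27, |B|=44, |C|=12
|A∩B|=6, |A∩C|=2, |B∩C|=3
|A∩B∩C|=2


|A∪B∪C| = |A|+|B|+|C| - |A∩B|-|A∩C|-|B∩C| + |A∩B∩C|
= 27+44+12 - 6-2-3 + 2
= 83 - 11 + 2
= 74

|A ∪ B ∪ C| = 74


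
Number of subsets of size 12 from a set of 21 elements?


C(n,k) = n! / (k!(n-k)!)
C(21,12) = 21! / (12!9!)
= 293930

C(21,12) = 293930


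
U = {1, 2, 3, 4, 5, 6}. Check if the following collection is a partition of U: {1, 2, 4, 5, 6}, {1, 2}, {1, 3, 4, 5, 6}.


A partition requires: (1) non-empty parts, (2) pairwise disjoint, (3) union = U
Parts: {1, 2, 4, 5, 6}, {1, 2}, {1, 3, 4, 5, 6}
Union of parts: {1, 2, 3, 4, 5, 6}
U = {1, 2, 3, 4, 5, 6}
All non-empty? True
Pairwise disjoint? False
Covers U? True

No, not a valid partition


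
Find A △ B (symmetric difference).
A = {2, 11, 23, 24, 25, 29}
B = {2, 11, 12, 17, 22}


A △ B = (A \ B) ∪ (B \ A) = elements in exactly one of A or B
A \ B = {23, 24, 25, 29}
B \ A = {12, 17, 22}
A △ B = {12, 17, 22, 23, 24, 25, 29}

A △ B = {12, 17, 22, 23, 24, 25, 29}


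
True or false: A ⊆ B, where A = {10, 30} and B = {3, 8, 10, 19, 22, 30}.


A ⊆ B means every element of A is in B.
All elements of A are in B.
So A ⊆ B.

Yes, A ⊆ B


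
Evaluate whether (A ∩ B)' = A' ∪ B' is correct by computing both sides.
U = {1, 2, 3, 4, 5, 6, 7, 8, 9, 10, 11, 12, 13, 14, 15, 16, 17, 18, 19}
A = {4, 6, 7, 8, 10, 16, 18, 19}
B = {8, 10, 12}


LHS: A ∩ B = {8, 10}
(A ∩ B)' = U \ (A ∩ B) = {1, 2, 3, 4, 5, 6, 7, 9, 11, 12, 13, 14, 15, 16, 17, 18, 19}
A' = {1, 2, 3, 5, 9, 11, 12, 13, 14, 15, 17}, B' = {1, 2, 3, 4, 5, 6, 7, 9, 11, 13, 14, 15, 16, 17, 18, 19}
Claimed RHS: A' ∪ B' = {1, 2, 3, 4, 5, 6, 7, 9, 11, 12, 13, 14, 15, 16, 17, 18, 19}
Identity is VALID: LHS = RHS = {1, 2, 3, 4, 5, 6, 7, 9, 11, 12, 13, 14, 15, 16, 17, 18, 19} ✓

Identity is valid. (A ∩ B)' = A' ∪ B' = {1, 2, 3, 4, 5, 6, 7, 9, 11, 12, 13, 14, 15, 16, 17, 18, 19}


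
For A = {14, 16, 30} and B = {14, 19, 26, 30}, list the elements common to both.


A ∩ B = elements in both A and B
A = {14, 16, 30}
B = {14, 19, 26, 30}
A ∩ B = {14, 30}

A ∩ B = {14, 30}


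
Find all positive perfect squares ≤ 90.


Checking each candidate:
Condition: positive perfect squares ≤ 90
Result = {1, 4, 9, 16, 25, 36, 49, 64, 81}

{1, 4, 9, 16, 25, 36, 49, 64, 81}


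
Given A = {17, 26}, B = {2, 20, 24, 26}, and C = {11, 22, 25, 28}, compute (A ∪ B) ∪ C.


A ∪ B = {2, 17, 20, 24, 26}
(A ∪ B) ∪ C = {2, 11, 17, 20, 22, 24, 25, 26, 28}

A ∪ B ∪ C = {2, 11, 17, 20, 22, 24, 25, 26, 28}


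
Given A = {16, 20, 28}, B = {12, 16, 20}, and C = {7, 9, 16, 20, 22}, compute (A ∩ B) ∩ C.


A ∩ B = {16, 20}
(A ∩ B) ∩ C = {16, 20}

A ∩ B ∩ C = {16, 20}


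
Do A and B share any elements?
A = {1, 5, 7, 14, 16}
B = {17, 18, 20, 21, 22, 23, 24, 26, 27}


Disjoint means A ∩ B = ∅.
A ∩ B = ∅
A ∩ B = ∅, so A and B are disjoint.

No — A and B share no elements (A ∩ B = ∅), so they are disjoint


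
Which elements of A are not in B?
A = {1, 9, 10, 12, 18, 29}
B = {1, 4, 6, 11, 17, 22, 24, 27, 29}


A \ B = elements in A but not in B
A = {1, 9, 10, 12, 18, 29}
B = {1, 4, 6, 11, 17, 22, 24, 27, 29}
Remove from A any elements in B
A \ B = {9, 10, 12, 18}

A \ B = {9, 10, 12, 18}


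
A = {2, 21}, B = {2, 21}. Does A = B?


Two sets are equal iff they have exactly the same elements.
A = {2, 21}
B = {2, 21}
Same elements → A = B

Yes, A = B


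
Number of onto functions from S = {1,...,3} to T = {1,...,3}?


n = |S| = 3, k = |T| = 3. Surjections via inclusion-exclusion:
S(n,k) = Σ(-1)^i × C(k,i) × (k-i)^n, i=0 to k
i=0: (-1)^0×C(3,0)×3^3 = 27
i=1: (-1)^1×C(3,1)×2^3 = -24
i=2: (-1)^2×C(3,2)×1^3 = 3
i=3: (-1)^3×C(3,3)×0^3 = 0
Total = 6

Number of surjections = 6


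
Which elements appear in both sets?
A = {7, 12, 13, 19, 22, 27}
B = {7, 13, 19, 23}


A ∩ B = elements in both A and B
A = {7, 12, 13, 19, 22, 27}
B = {7, 13, 19, 23}
A ∩ B = {7, 13, 19}

A ∩ B = {7, 13, 19}


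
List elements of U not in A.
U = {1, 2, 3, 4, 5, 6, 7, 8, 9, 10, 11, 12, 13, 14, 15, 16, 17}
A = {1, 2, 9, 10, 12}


Aᶜ = U \ A = elements in U but not in A
U = {1, 2, 3, 4, 5, 6, 7, 8, 9, 10, 11, 12, 13, 14, 15, 16, 17}
A = {1, 2, 9, 10, 12}
Aᶜ = {3, 4, 5, 6, 7, 8, 11, 13, 14, 15, 16, 17}

Aᶜ = {3, 4, 5, 6, 7, 8, 11, 13, 14, 15, 16, 17}


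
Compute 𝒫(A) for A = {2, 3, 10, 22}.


|A| = 4, so |P(A)| = 2^4 = 16
Enumerate subsets by cardinality (0 to 4):
∅, {2}, {3}, {10}, {22}, {2, 3}, {2, 10}, {2, 22}, {3, 10}, {3, 22}, {10, 22}, {2, 3, 10}, {2, 3, 22}, {2, 10, 22}, {3, 10, 22}, {2, 3, 10, 22}

P(A) has 16 subsets: ∅, {2}, {3}, {10}, {22}, {2, 3}, {2, 10}, {2, 22}, {3, 10}, {3, 22}, {10, 22}, {2, 3, 10}, {2, 3, 22}, {2, 10, 22}, {3, 10, 22}, {2, 3, 10, 22}


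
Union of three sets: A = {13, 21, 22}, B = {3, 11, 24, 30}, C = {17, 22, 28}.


A ∪ B = {3, 11, 13, 21, 22, 24, 30}
(A ∪ B) ∪ C = {3, 11, 13, 17, 21, 22, 24, 28, 30}

A ∪ B ∪ C = {3, 11, 13, 17, 21, 22, 24, 28, 30}


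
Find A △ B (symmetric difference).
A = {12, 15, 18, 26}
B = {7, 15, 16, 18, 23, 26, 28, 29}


A △ B = (A \ B) ∪ (B \ A) = elements in exactly one of A or B
A \ B = {12}
B \ A = {7, 16, 23, 28, 29}
A △ B = {7, 12, 16, 23, 28, 29}

A △ B = {7, 12, 16, 23, 28, 29}


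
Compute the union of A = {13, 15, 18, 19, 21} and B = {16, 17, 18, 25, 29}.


A ∪ B = all elements in A or B (or both)
A = {13, 15, 18, 19, 21}
B = {16, 17, 18, 25, 29}
A ∪ B = {13, 15, 16, 17, 18, 19, 21, 25, 29}

A ∪ B = {13, 15, 16, 17, 18, 19, 21, 25, 29}


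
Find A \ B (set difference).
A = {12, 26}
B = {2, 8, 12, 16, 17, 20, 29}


A \ B = elements in A but not in B
A = {12, 26}
B = {2, 8, 12, 16, 17, 20, 29}
Remove from A any elements in B
A \ B = {26}

A \ B = {26}


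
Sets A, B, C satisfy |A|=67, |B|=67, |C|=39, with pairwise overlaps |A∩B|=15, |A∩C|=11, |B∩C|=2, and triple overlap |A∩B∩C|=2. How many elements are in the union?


|A∪B∪C| = |A|+|B|+|C| - |A∩B|-|A∩C|-|B∩C| + |A∩B∩C|
= 67+67+39 - 15-11-2 + 2
= 173 - 28 + 2
= 147

|A ∪ B ∪ C| = 147


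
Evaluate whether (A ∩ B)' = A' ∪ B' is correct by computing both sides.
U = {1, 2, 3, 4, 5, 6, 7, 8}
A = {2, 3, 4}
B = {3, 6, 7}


LHS: A ∩ B = {3}
(A ∩ B)' = U \ (A ∩ B) = {1, 2, 4, 5, 6, 7, 8}
A' = {1, 5, 6, 7, 8}, B' = {1, 2, 4, 5, 8}
Claimed RHS: A' ∪ B' = {1, 2, 4, 5, 6, 7, 8}
Identity is VALID: LHS = RHS = {1, 2, 4, 5, 6, 7, 8} ✓

Identity is valid. (A ∩ B)' = A' ∪ B' = {1, 2, 4, 5, 6, 7, 8}


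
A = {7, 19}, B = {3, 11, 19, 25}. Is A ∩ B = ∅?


Disjoint means A ∩ B = ∅.
A ∩ B = {19}
A ∩ B ≠ ∅, so A and B are NOT disjoint.

No, A and B are not disjoint (A ∩ B = {19})


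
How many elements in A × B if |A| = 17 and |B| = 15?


|A × B| = |A| × |B|
= 17 × 15
= 255

|A × B| = 255


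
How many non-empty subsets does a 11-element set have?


Total subsets = 2^n = 2^11 = 2048
Non-empty subsets exclude the empty set: 2^n - 1
= 2048 - 1
= 2047

Number of non-empty subsets = 2047


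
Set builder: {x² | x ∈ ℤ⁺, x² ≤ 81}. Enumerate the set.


Checking each candidate:
Condition: positive perfect squares ≤ 81
Result = {1, 4, 9, 16, 25, 36, 49, 64, 81}

{1, 4, 9, 16, 25, 36, 49, 64, 81}


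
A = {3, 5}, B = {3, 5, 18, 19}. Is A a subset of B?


A ⊆ B means every element of A is in B.
All elements of A are in B.
So A ⊆ B.

Yes, A ⊆ B


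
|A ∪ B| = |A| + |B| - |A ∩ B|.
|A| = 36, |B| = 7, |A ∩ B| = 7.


|A ∪ B| = |A| + |B| - |A ∩ B|
= 36 + 7 - 7
= 36

|A ∪ B| = 36


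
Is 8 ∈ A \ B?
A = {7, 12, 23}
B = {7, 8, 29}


A = {7, 12, 23}, B = {7, 8, 29}
A \ B = elements in A but not in B
A \ B = {12, 23}
Checking if 8 ∈ A \ B
8 is not in A \ B → False

8 ∉ A \ B


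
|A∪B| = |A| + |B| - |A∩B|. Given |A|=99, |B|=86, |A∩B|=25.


|A ∪ B| = |A| + |B| - |A ∩ B|
= 99 + 86 - 25
= 160

|A ∪ B| = 160


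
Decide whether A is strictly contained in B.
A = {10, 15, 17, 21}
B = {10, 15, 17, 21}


A ⊂ B requires: A ⊆ B AND A ≠ B.
A ⊆ B? Yes
A = B? Yes
A = B, so A is not a PROPER subset.

No, A is not a proper subset of B


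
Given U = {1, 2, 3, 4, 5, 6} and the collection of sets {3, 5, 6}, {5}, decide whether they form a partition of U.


A partition requires: (1) non-empty parts, (2) pairwise disjoint, (3) union = U
Parts: {3, 5, 6}, {5}
Union of parts: {3, 5, 6}
U = {1, 2, 3, 4, 5, 6}
All non-empty? True
Pairwise disjoint? False
Covers U? False

No, not a valid partition


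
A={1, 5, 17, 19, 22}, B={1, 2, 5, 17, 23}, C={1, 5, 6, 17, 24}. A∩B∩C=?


A ∩ B = {1, 5, 17}
(A ∩ B) ∩ C = {1, 5, 17}

A ∩ B ∩ C = {1, 5, 17}


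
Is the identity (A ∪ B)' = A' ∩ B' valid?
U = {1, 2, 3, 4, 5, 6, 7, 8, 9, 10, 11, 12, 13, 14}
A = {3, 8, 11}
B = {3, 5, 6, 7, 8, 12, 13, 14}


LHS: A ∪ B = {3, 5, 6, 7, 8, 11, 12, 13, 14}
(A ∪ B)' = U \ (A ∪ B) = {1, 2, 4, 9, 10}
A' = {1, 2, 4, 5, 6, 7, 9, 10, 12, 13, 14}, B' = {1, 2, 4, 9, 10, 11}
Claimed RHS: A' ∩ B' = {1, 2, 4, 9, 10}
Identity is VALID: LHS = RHS = {1, 2, 4, 9, 10} ✓

Identity is valid. (A ∪ B)' = A' ∩ B' = {1, 2, 4, 9, 10}


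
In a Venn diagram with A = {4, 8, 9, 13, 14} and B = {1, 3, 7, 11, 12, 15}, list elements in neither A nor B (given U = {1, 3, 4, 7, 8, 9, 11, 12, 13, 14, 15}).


A = {4, 8, 9, 13, 14}
B = {1, 3, 7, 11, 12, 15}
Region: in neither A nor B (given U = {1, 3, 4, 7, 8, 9, 11, 12, 13, 14, 15})
Elements: ∅

Elements in neither A nor B (given U = {1, 3, 4, 7, 8, 9, 11, 12, 13, 14, 15}): ∅


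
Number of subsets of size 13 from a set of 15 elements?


C(n,k) = n! / (k!(n-k)!)
C(15,13) = 15! / (13!2!)
= 105

C(15,13) = 105


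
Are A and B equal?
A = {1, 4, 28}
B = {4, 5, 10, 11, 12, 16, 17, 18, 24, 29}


Two sets are equal iff they have exactly the same elements.
A = {1, 4, 28}
B = {4, 5, 10, 11, 12, 16, 17, 18, 24, 29}
Differences: {1, 5, 10, 11, 12, 16, 17, 18, 24, 28, 29}
A ≠ B

No, A ≠ B


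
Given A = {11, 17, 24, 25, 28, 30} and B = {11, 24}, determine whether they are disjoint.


Disjoint means A ∩ B = ∅.
A ∩ B = {11, 24}
A ∩ B ≠ ∅, so A and B are NOT disjoint.

No, A and B are not disjoint (A ∩ B = {11, 24})


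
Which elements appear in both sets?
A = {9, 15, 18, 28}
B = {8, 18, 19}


A ∩ B = elements in both A and B
A = {9, 15, 18, 28}
B = {8, 18, 19}
A ∩ B = {18}

A ∩ B = {18}


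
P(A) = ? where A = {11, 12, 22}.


|A| = 3, so |P(A)| = 2^3 = 8
Enumerate subsets by cardinality (0 to 3):
∅, {11}, {12}, {22}, {11, 12}, {11, 22}, {12, 22}, {11, 12, 22}

P(A) has 8 subsets: ∅, {11}, {12}, {22}, {11, 12}, {11, 22}, {12, 22}, {11, 12, 22}


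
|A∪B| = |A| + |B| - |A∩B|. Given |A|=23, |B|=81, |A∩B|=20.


|A ∪ B| = |A| + |B| - |A ∩ B|
= 23 + 81 - 20
= 84

|A ∪ B| = 84


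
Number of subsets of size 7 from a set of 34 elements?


C(n,k) = n! / (k!(n-k)!)
C(34,7) = 34! / (7!27!)
= 5379616

C(34,7) = 5379616


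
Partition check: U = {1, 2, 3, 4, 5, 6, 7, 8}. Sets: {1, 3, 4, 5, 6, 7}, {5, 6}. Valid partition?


A partition requires: (1) non-empty parts, (2) pairwise disjoint, (3) union = U
Parts: {1, 3, 4, 5, 6, 7}, {5, 6}
Union of parts: {1, 3, 4, 5, 6, 7}
U = {1, 2, 3, 4, 5, 6, 7, 8}
All non-empty? True
Pairwise disjoint? False
Covers U? False

No, not a valid partition


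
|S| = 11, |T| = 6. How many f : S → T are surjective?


n = |S| = 11, k = |T| = 6. Surjections via inclusion-exclusion:
S(n,k) = Σ(-1)^i × C(k,i) × (k-i)^n, i=0 to k
i=0: (-1)^0×C(6,0)×6^11 = 362797056
i=1: (-1)^1×C(6,1)×5^11 = -292968750
i=2: (-1)^2×C(6,2)×4^11 = 62914560
i=3: (-1)^3×C(6,3)×3^11 = -3542940
i=4: (-1)^4×C(6,4)×2^11 = 30720
i=5: (-1)^5×C(6,5)×1^11 = -6
i=6: (-1)^6×C(6,6)×0^11 = 0
Total = 129230640

Number of surjections = 129230640


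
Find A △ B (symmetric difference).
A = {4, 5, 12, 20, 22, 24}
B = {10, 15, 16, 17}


A △ B = (A \ B) ∪ (B \ A) = elements in exactly one of A or B
A \ B = {4, 5, 12, 20, 22, 24}
B \ A = {10, 15, 16, 17}
A △ B = {4, 5, 10, 12, 15, 16, 17, 20, 22, 24}

A △ B = {4, 5, 10, 12, 15, 16, 17, 20, 22, 24}


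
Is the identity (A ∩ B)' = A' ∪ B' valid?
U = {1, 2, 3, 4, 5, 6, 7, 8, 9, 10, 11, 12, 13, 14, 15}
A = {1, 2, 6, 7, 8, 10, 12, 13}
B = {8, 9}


LHS: A ∩ B = {8}
(A ∩ B)' = U \ (A ∩ B) = {1, 2, 3, 4, 5, 6, 7, 9, 10, 11, 12, 13, 14, 15}
A' = {3, 4, 5, 9, 11, 14, 15}, B' = {1, 2, 3, 4, 5, 6, 7, 10, 11, 12, 13, 14, 15}
Claimed RHS: A' ∪ B' = {1, 2, 3, 4, 5, 6, 7, 9, 10, 11, 12, 13, 14, 15}
Identity is VALID: LHS = RHS = {1, 2, 3, 4, 5, 6, 7, 9, 10, 11, 12, 13, 14, 15} ✓

Identity is valid. (A ∩ B)' = A' ∪ B' = {1, 2, 3, 4, 5, 6, 7, 9, 10, 11, 12, 13, 14, 15}


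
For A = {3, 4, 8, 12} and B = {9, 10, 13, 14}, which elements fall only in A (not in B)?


A = {3, 4, 8, 12}
B = {9, 10, 13, 14}
Region: only in A (not in B)
Elements: {3, 4, 8, 12}

Elements only in A (not in B): {3, 4, 8, 12}


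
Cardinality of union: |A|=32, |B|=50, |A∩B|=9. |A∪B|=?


|A ∪ B| = |A| + |B| - |A ∩ B|
= 32 + 50 - 9
= 73

|A ∪ B| = 73


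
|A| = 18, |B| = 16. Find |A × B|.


|A × B| = |A| × |B|
= 18 × 16
= 288

|A × B| = 288


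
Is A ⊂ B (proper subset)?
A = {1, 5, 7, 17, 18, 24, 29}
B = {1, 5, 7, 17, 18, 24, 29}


A ⊂ B requires: A ⊆ B AND A ≠ B.
A ⊆ B? Yes
A = B? Yes
A = B, so A is not a PROPER subset.

No, A is not a proper subset of B


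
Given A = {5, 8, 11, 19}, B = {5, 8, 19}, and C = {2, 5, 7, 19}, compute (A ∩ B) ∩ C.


A ∩ B = {5, 8, 19}
(A ∩ B) ∩ C = {5, 19}

A ∩ B ∩ C = {5, 19}


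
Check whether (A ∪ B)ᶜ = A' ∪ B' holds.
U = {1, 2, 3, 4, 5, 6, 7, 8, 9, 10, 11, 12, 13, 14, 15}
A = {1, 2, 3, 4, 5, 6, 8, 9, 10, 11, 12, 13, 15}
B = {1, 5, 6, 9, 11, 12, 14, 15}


LHS: A ∪ B = {1, 2, 3, 4, 5, 6, 8, 9, 10, 11, 12, 13, 14, 15}
(A ∪ B)' = U \ (A ∪ B) = {7}
A' = {7, 14}, B' = {2, 3, 4, 7, 8, 10, 13}
Claimed RHS: A' ∪ B' = {2, 3, 4, 7, 8, 10, 13, 14}
Identity is INVALID: LHS = {7} but the RHS claimed here equals {2, 3, 4, 7, 8, 10, 13, 14}. The correct form is (A ∪ B)' = A' ∩ B'.

Identity is invalid: (A ∪ B)' = {7} but A' ∪ B' = {2, 3, 4, 7, 8, 10, 13, 14}. The correct De Morgan law is (A ∪ B)' = A' ∩ B'.


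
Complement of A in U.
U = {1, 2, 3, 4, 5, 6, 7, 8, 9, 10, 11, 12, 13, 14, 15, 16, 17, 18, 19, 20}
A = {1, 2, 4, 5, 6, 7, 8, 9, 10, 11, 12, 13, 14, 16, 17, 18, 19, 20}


Aᶜ = U \ A = elements in U but not in A
U = {1, 2, 3, 4, 5, 6, 7, 8, 9, 10, 11, 12, 13, 14, 15, 16, 17, 18, 19, 20}
A = {1, 2, 4, 5, 6, 7, 8, 9, 10, 11, 12, 13, 14, 16, 17, 18, 19, 20}
Aᶜ = {3, 15}

Aᶜ = {3, 15}


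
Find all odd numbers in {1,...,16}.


Checking each candidate:
Condition: odd numbers in {1,...,16}
Result = {1, 3, 5, 7, 9, 11, 13, 15}

{1, 3, 5, 7, 9, 11, 13, 15}


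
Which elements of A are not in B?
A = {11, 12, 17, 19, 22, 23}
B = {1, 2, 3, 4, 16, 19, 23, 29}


A \ B = elements in A but not in B
A = {11, 12, 17, 19, 22, 23}
B = {1, 2, 3, 4, 16, 19, 23, 29}
Remove from A any elements in B
A \ B = {11, 12, 17, 22}

A \ B = {11, 12, 17, 22}


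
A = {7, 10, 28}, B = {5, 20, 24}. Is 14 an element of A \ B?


A = {7, 10, 28}, B = {5, 20, 24}
A \ B = elements in A but not in B
A \ B = {7, 10, 28}
Checking if 14 ∈ A \ B
14 is not in A \ B → False

14 ∉ A \ B


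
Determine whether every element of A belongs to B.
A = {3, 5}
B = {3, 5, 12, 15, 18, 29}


A ⊆ B means every element of A is in B.
All elements of A are in B.
So A ⊆ B.

Yes, A ⊆ B


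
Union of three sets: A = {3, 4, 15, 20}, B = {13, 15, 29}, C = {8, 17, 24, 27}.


A ∪ B = {3, 4, 13, 15, 20, 29}
(A ∪ B) ∪ C = {3, 4, 8, 13, 15, 17, 20, 24, 27, 29}

A ∪ B ∪ C = {3, 4, 8, 13, 15, 17, 20, 24, 27, 29}


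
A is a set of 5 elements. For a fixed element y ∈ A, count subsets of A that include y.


Subsets of A containing y correspond to subsets of A \ {y}, which has 4 elements.
Count = 2^(n-1) = 2^4
= 16

Number of subsets containing y = 16


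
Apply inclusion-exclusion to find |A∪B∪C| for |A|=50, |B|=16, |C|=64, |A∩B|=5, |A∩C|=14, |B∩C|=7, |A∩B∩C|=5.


|A∪B∪C| = |A|+|B|+|C| - |A∩B|-|A∩C|-|B∩C| + |A∩B∩C|
= 50+16+64 - 5-14-7 + 5
= 130 - 26 + 5
= 109

|A ∪ B ∪ C| = 109


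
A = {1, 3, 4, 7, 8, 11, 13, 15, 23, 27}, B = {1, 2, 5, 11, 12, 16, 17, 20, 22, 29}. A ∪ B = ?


A ∪ B = all elements in A or B (or both)
A = {1, 3, 4, 7, 8, 11, 13, 15, 23, 27}
B = {1, 2, 5, 11, 12, 16, 17, 20, 22, 29}
A ∪ B = {1, 2, 3, 4, 5, 7, 8, 11, 12, 13, 15, 16, 17, 20, 22, 23, 27, 29}

A ∪ B = {1, 2, 3, 4, 5, 7, 8, 11, 12, 13, 15, 16, 17, 20, 22, 23, 27, 29}


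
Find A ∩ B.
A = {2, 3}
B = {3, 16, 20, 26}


A ∩ B = elements in both A and B
A = {2, 3}
B = {3, 16, 20, 26}
A ∩ B = {3}

A ∩ B = {3}


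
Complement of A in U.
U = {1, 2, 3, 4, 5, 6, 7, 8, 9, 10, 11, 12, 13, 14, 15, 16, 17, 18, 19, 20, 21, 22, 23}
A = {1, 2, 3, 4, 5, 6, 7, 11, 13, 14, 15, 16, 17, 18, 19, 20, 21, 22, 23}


Aᶜ = U \ A = elements in U but not in A
U = {1, 2, 3, 4, 5, 6, 7, 8, 9, 10, 11, 12, 13, 14, 15, 16, 17, 18, 19, 20, 21, 22, 23}
A = {1, 2, 3, 4, 5, 6, 7, 11, 13, 14, 15, 16, 17, 18, 19, 20, 21, 22, 23}
Aᶜ = {8, 9, 10, 12}

Aᶜ = {8, 9, 10, 12}


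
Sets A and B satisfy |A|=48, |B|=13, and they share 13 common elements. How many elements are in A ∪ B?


|A ∪ B| = |A| + |B| - |A ∩ B|
= 48 + 13 - 13
= 48

|A ∪ B| = 48


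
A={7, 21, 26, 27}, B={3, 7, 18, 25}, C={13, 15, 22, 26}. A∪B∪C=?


A ∪ B = {3, 7, 18, 21, 25, 26, 27}
(A ∪ B) ∪ C = {3, 7, 13, 15, 18, 21, 22, 25, 26, 27}

A ∪ B ∪ C = {3, 7, 13, 15, 18, 21, 22, 25, 26, 27}


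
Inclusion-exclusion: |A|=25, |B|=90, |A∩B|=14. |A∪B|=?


|A ∪ B| = |A| + |B| - |A ∩ B|
= 25 + 90 - 14
= 101

|A ∪ B| = 101


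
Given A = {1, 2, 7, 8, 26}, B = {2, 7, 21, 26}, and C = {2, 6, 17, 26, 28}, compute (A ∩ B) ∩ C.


A ∩ B = {2, 7, 26}
(A ∩ B) ∩ C = {2, 26}

A ∩ B ∩ C = {2, 26}


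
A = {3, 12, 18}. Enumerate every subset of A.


|A| = 3, so |P(A)| = 2^3 = 8
Enumerate subsets by cardinality (0 to 3):
∅, {3}, {12}, {18}, {3, 12}, {3, 18}, {12, 18}, {3, 12, 18}

P(A) has 8 subsets: ∅, {3}, {12}, {18}, {3, 12}, {3, 18}, {12, 18}, {3, 12, 18}


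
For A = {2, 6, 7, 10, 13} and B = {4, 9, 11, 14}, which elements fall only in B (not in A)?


A = {2, 6, 7, 10, 13}
B = {4, 9, 11, 14}
Region: only in B (not in A)
Elements: {4, 9, 11, 14}

Elements only in B (not in A): {4, 9, 11, 14}


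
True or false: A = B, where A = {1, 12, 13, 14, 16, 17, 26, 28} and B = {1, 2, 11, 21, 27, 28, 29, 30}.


Two sets are equal iff they have exactly the same elements.
A = {1, 12, 13, 14, 16, 17, 26, 28}
B = {1, 2, 11, 21, 27, 28, 29, 30}
Differences: {2, 11, 12, 13, 14, 16, 17, 21, 26, 27, 29, 30}
A ≠ B

No, A ≠ B


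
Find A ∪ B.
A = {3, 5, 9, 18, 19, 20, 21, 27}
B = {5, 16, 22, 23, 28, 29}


A ∪ B = all elements in A or B (or both)
A = {3, 5, 9, 18, 19, 20, 21, 27}
B = {5, 16, 22, 23, 28, 29}
A ∪ B = {3, 5, 9, 16, 18, 19, 20, 21, 22, 23, 27, 28, 29}

A ∪ B = {3, 5, 9, 16, 18, 19, 20, 21, 22, 23, 27, 28, 29}


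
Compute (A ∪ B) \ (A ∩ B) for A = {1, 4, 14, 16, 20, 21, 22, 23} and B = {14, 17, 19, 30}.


A △ B = (A \ B) ∪ (B \ A) = elements in exactly one of A or B
A \ B = {1, 4, 16, 20, 21, 22, 23}
B \ A = {17, 19, 30}
A △ B = {1, 4, 16, 17, 19, 20, 21, 22, 23, 30}

A △ B = {1, 4, 16, 17, 19, 20, 21, 22, 23, 30}


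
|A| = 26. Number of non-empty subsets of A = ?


Total subsets = 2^n = 2^26 = 67108864
Non-empty subsets exclude the empty set: 2^n - 1
= 67108864 - 1
= 67108863

Number of non-empty subsets = 67108863


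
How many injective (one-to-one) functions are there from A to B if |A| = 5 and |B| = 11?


An injection sends each of |A| = 5 inputs to a distinct output in B.
# injections = |B|·(|B|-1)·…·(|B|-|A|+1) = 11! / (11 - 5)!
= 11 × 10 × 9 × 8 × 7
= 55440

Number of injections = 55440


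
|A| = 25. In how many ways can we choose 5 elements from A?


C(n,k) = n! / (k!(n-k)!)
C(25,5) = 25! / (5!20!)
= 53130

C(25,5) = 53130


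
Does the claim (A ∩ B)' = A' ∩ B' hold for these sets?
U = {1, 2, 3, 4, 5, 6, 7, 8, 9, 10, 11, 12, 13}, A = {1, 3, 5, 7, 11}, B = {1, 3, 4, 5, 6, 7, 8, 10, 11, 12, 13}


LHS: A ∩ B = {1, 3, 5, 7, 11}
(A ∩ B)' = U \ (A ∩ B) = {2, 4, 6, 8, 9, 10, 12, 13}
A' = {2, 4, 6, 8, 9, 10, 12, 13}, B' = {2, 9}
Claimed RHS: A' ∩ B' = {2, 9}
Identity is INVALID: LHS = {2, 4, 6, 8, 9, 10, 12, 13} but the RHS claimed here equals {2, 9}. The correct form is (A ∩ B)' = A' ∪ B'.

Identity is invalid: (A ∩ B)' = {2, 4, 6, 8, 9, 10, 12, 13} but A' ∩ B' = {2, 9}. The correct De Morgan law is (A ∩ B)' = A' ∪ B'.


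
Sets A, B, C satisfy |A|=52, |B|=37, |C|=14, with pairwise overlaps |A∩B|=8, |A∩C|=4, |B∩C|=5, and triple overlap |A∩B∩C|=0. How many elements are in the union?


|A∪B∪C| = |A|+|B|+|C| - |A∩B|-|A∩C|-|B∩C| + |A∩B∩C|
= 52+37+14 - 8-4-5 + 0
= 103 - 17 + 0
= 86

|A ∪ B ∪ C| = 86


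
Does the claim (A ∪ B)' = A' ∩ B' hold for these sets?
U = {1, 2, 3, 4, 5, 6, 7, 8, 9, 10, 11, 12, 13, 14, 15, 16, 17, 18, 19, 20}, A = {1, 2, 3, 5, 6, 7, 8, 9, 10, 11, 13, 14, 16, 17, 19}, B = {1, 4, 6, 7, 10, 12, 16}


LHS: A ∪ B = {1, 2, 3, 4, 5, 6, 7, 8, 9, 10, 11, 12, 13, 14, 16, 17, 19}
(A ∪ B)' = U \ (A ∪ B) = {15, 18, 20}
A' = {4, 12, 15, 18, 20}, B' = {2, 3, 5, 8, 9, 11, 13, 14, 15, 17, 18, 19, 20}
Claimed RHS: A' ∩ B' = {15, 18, 20}
Identity is VALID: LHS = RHS = {15, 18, 20} ✓

Identity is valid. (A ∪ B)' = A' ∩ B' = {15, 18, 20}


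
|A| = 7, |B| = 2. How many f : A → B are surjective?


n = |A| = 7, k = |B| = 2. Surjections via inclusion-exclusion:
S(n,k) = Σ(-1)^i × C(k,i) × (k-i)^n, i=0 to k
i=0: (-1)^0×C(2,0)×2^7 = 128
i=1: (-1)^1×C(2,1)×1^7 = -2
i=2: (-1)^2×C(2,2)×0^7 = 0
Total = 126

Number of surjections = 126


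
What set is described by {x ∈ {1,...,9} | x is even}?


Checking each candidate:
Condition: even numbers in {1,...,9}
Result = {2, 4, 6, 8}

{2, 4, 6, 8}


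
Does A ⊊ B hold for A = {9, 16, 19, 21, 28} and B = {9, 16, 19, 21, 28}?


A ⊂ B requires: A ⊆ B AND A ≠ B.
A ⊆ B? Yes
A = B? Yes
A = B, so A is not a PROPER subset.

No, A is not a proper subset of B


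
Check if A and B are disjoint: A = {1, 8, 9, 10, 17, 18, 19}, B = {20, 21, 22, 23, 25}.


Disjoint means A ∩ B = ∅.
A ∩ B = ∅
A ∩ B = ∅, so A and B are disjoint.

Yes, A and B are disjoint


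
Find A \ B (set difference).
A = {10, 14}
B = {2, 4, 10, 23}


A \ B = elements in A but not in B
A = {10, 14}
B = {2, 4, 10, 23}
Remove from A any elements in B
A \ B = {14}

A \ B = {14}


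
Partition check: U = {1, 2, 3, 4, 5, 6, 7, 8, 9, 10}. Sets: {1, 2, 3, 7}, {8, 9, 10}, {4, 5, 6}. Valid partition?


A partition requires: (1) non-empty parts, (2) pairwise disjoint, (3) union = U
Parts: {1, 2, 3, 7}, {8, 9, 10}, {4, 5, 6}
Union of parts: {1, 2, 3, 4, 5, 6, 7, 8, 9, 10}
U = {1, 2, 3, 4, 5, 6, 7, 8, 9, 10}
All non-empty? True
Pairwise disjoint? True
Covers U? True

Yes, valid partition


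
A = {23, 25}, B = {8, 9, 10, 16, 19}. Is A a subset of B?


A ⊆ B means every element of A is in B.
Elements in A not in B: {23, 25}
So A ⊄ B.

No, A ⊄ B


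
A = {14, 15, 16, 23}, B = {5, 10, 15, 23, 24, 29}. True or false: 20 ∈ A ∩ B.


A = {14, 15, 16, 23}, B = {5, 10, 15, 23, 24, 29}
A ∩ B = elements in both A and B
A ∩ B = {15, 23}
Checking if 20 ∈ A ∩ B
20 is not in A ∩ B → False

20 ∉ A ∩ B


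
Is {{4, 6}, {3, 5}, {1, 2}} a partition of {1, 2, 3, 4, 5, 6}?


A partition requires: (1) non-empty parts, (2) pairwise disjoint, (3) union = U
Parts: {4, 6}, {3, 5}, {1, 2}
Union of parts: {1, 2, 3, 4, 5, 6}
U = {1, 2, 3, 4, 5, 6}
All non-empty? True
Pairwise disjoint? True
Covers U? True

Yes, valid partition


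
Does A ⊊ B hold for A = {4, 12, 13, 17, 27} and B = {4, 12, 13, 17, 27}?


A ⊂ B requires: A ⊆ B AND A ≠ B.
A ⊆ B? Yes
A = B? Yes
A = B, so A is not a PROPER subset.

No, A is not a proper subset of B


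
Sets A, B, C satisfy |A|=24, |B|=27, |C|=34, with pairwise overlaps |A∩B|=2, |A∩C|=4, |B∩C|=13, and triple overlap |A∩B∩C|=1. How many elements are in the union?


|A∪B∪C| = |A|+|B|+|C| - |A∩B|-|A∩C|-|B∩C| + |A∩B∩C|
= 24+27+34 - 2-4-13 + 1
= 85 - 19 + 1
= 67

|A ∪ B ∪ C| = 67


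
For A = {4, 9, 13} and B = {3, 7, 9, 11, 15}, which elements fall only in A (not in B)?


A = {4, 9, 13}
B = {3, 7, 9, 11, 15}
Region: only in A (not in B)
Elements: {4, 13}

Elements only in A (not in B): {4, 13}


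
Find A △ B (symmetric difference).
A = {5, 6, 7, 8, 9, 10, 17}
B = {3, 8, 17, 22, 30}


A △ B = (A \ B) ∪ (B \ A) = elements in exactly one of A or B
A \ B = {5, 6, 7, 9, 10}
B \ A = {3, 22, 30}
A △ B = {3, 5, 6, 7, 9, 10, 22, 30}

A △ B = {3, 5, 6, 7, 9, 10, 22, 30}


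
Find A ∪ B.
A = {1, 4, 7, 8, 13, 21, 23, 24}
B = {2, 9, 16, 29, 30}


A ∪ B = all elements in A or B (or both)
A = {1, 4, 7, 8, 13, 21, 23, 24}
B = {2, 9, 16, 29, 30}
A ∪ B = {1, 2, 4, 7, 8, 9, 13, 16, 21, 23, 24, 29, 30}

A ∪ B = {1, 2, 4, 7, 8, 9, 13, 16, 21, 23, 24, 29, 30}


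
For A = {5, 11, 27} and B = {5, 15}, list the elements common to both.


A ∩ B = elements in both A and B
A = {5, 11, 27}
B = {5, 15}
A ∩ B = {5}

A ∩ B = {5}


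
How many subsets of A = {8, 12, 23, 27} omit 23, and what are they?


A subset of A that omits 23 is a subset of A \ {23}, so there are 2^(n-1) = 2^3 = 8 of them.
Subsets excluding 23: ∅, {8}, {12}, {27}, {8, 12}, {8, 27}, {12, 27}, {8, 12, 27}

Subsets excluding 23 (8 total): ∅, {8}, {12}, {27}, {8, 12}, {8, 27}, {12, 27}, {8, 12, 27}


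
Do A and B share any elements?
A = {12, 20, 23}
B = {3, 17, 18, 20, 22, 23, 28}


Disjoint means A ∩ B = ∅.
A ∩ B = {20, 23}
A ∩ B ≠ ∅, so A and B are NOT disjoint.

Yes — A and B share the element(s) of A ∩ B = {20, 23}, so they are not disjoint


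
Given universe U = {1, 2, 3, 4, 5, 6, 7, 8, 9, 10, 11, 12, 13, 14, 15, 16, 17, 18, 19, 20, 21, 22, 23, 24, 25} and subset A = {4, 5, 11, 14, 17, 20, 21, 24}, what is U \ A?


Aᶜ = U \ A = elements in U but not in A
U = {1, 2, 3, 4, 5, 6, 7, 8, 9, 10, 11, 12, 13, 14, 15, 16, 17, 18, 19, 20, 21, 22, 23, 24, 25}
A = {4, 5, 11, 14, 17, 20, 21, 24}
Aᶜ = {1, 2, 3, 6, 7, 8, 9, 10, 12, 13, 15, 16, 18, 19, 22, 23, 25}

Aᶜ = {1, 2, 3, 6, 7, 8, 9, 10, 12, 13, 15, 16, 18, 19, 22, 23, 25}


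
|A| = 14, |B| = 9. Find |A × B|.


|A × B| = |A| × |B|
= 14 × 9
= 126

|A × B| = 126


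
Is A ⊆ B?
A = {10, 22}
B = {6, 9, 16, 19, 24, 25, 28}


A ⊆ B means every element of A is in B.
Elements in A not in B: {10, 22}
So A ⊄ B.

No, A ⊄ B


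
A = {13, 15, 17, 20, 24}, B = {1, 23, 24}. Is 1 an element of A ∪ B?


A = {13, 15, 17, 20, 24}, B = {1, 23, 24}
A ∪ B = all elements in A or B
A ∪ B = {1, 13, 15, 17, 20, 23, 24}
Checking if 1 ∈ A ∪ B
1 is in A ∪ B → True

1 ∈ A ∪ B


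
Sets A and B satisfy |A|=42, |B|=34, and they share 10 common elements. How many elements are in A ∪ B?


|A ∪ B| = |A| + |B| - |A ∩ B|
= 42 + 34 - 10
= 66

|A ∪ B| = 66


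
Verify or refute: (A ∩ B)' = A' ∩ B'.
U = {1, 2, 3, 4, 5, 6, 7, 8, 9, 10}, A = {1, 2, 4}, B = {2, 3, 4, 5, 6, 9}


LHS: A ∩ B = {2, 4}
(A ∩ B)' = U \ (A ∩ B) = {1, 3, 5, 6, 7, 8, 9, 10}
A' = {3, 5, 6, 7, 8, 9, 10}, B' = {1, 7, 8, 10}
Claimed RHS: A' ∩ B' = {7, 8, 10}
Identity is INVALID: LHS = {1, 3, 5, 6, 7, 8, 9, 10} but the RHS claimed here equals {7, 8, 10}. The correct form is (A ∩ B)' = A' ∪ B'.

Identity is invalid: (A ∩ B)' = {1, 3, 5, 6, 7, 8, 9, 10} but A' ∩ B' = {7, 8, 10}. The correct De Morgan law is (A ∩ B)' = A' ∪ B'.


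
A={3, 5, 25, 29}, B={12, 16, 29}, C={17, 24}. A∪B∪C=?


A ∪ B = {3, 5, 12, 16, 25, 29}
(A ∪ B) ∪ C = {3, 5, 12, 16, 17, 24, 25, 29}

A ∪ B ∪ C = {3, 5, 12, 16, 17, 24, 25, 29}


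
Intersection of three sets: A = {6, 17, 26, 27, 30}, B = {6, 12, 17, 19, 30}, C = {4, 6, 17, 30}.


A ∩ B = {6, 17, 30}
(A ∩ B) ∩ C = {6, 17, 30}

A ∩ B ∩ C = {6, 17, 30}


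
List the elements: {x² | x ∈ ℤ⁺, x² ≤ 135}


Checking each candidate:
Condition: positive perfect squares ≤ 135
Result = {1, 4, 9, 16, 25, 36, 49, 64, 81, 100, 121}

{1, 4, 9, 16, 25, 36, 49, 64, 81, 100, 121}


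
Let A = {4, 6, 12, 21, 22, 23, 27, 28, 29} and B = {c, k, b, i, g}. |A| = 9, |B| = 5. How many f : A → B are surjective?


n = |A| = 9, k = |B| = 5. Surjections via inclusion-exclusion:
S(n,k) = Σ(-1)^i × C(k,i) × (k-i)^n, i=0 to k
i=0: (-1)^0×C(5,0)×5^9 = 1953125
i=1: (-1)^1×C(5,1)×4^9 = -1310720
i=2: (-1)^2×C(5,2)×3^9 = 196830
i=3: (-1)^3×C(5,3)×2^9 = -5120
i=4: (-1)^4×C(5,4)×1^9 = 5
i=5: (-1)^5×C(5,5)×0^9 = 0
Total = 834120

Number of surjections = 834120


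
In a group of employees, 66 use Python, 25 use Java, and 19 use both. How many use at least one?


|A ∪ B| = |A| + |B| - |A ∩ B|
= 66 + 25 - 19
= 72

|A ∪ B| = 72


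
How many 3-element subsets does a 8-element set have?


C(n,k) = n! / (k!(n-k)!)
C(8,3) = 8! / (3!5!)
= 56

C(8,3) = 56


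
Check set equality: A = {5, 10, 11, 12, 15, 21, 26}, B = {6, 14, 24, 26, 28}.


Two sets are equal iff they have exactly the same elements.
A = {5, 10, 11, 12, 15, 21, 26}
B = {6, 14, 24, 26, 28}
Differences: {5, 6, 10, 11, 12, 14, 15, 21, 24, 28}
A ≠ B

No, A ≠ B


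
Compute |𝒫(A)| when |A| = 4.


Number of subsets = 2^n
= 2^4
= 16

|P(A)| = 16


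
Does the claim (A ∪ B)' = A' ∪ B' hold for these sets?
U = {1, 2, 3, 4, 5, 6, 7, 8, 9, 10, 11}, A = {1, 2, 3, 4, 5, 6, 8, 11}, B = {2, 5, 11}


LHS: A ∪ B = {1, 2, 3, 4, 5, 6, 8, 11}
(A ∪ B)' = U \ (A ∪ B) = {7, 9, 10}
A' = {7, 9, 10}, B' = {1, 3, 4, 6, 7, 8, 9, 10}
Claimed RHS: A' ∪ B' = {1, 3, 4, 6, 7, 8, 9, 10}
Identity is INVALID: LHS = {7, 9, 10} but the RHS claimed here equals {1, 3, 4, 6, 7, 8, 9, 10}. The correct form is (A ∪ B)' = A' ∩ B'.

Identity is invalid: (A ∪ B)' = {7, 9, 10} but A' ∪ B' = {1, 3, 4, 6, 7, 8, 9, 10}. The correct De Morgan law is (A ∪ B)' = A' ∩ B'.


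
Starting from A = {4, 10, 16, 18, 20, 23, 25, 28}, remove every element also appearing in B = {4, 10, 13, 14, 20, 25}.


A \ B = elements in A but not in B
A = {4, 10, 16, 18, 20, 23, 25, 28}
B = {4, 10, 13, 14, 20, 25}
Remove from A any elements in B
A \ B = {16, 18, 23, 28}

A \ B = {16, 18, 23, 28}


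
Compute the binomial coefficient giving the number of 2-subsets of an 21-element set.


C(n,k) = n! / (k!(n-k)!)
C(21,2) = 21! / (2!19!)
= 210

C(21,2) = 210


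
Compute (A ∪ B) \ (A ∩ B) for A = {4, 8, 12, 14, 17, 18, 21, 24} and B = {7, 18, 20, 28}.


A △ B = (A \ B) ∪ (B \ A) = elements in exactly one of A or B
A \ B = {4, 8, 12, 14, 17, 21, 24}
B \ A = {7, 20, 28}
A △ B = {4, 7, 8, 12, 14, 17, 20, 21, 24, 28}

A △ B = {4, 7, 8, 12, 14, 17, 20, 21, 24, 28}


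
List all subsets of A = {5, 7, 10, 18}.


|A| = 4, so |P(A)| = 2^4 = 16
Enumerate subsets by cardinality (0 to 4):
∅, {5}, {7}, {10}, {18}, {5, 7}, {5, 10}, {5, 18}, {7, 10}, {7, 18}, {10, 18}, {5, 7, 10}, {5, 7, 18}, {5, 10, 18}, {7, 10, 18}, {5, 7, 10, 18}

P(A) has 16 subsets: ∅, {5}, {7}, {10}, {18}, {5, 7}, {5, 10}, {5, 18}, {7, 10}, {7, 18}, {10, 18}, {5, 7, 10}, {5, 7, 18}, {5, 10, 18}, {7, 10, 18}, {5, 7, 10, 18}
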